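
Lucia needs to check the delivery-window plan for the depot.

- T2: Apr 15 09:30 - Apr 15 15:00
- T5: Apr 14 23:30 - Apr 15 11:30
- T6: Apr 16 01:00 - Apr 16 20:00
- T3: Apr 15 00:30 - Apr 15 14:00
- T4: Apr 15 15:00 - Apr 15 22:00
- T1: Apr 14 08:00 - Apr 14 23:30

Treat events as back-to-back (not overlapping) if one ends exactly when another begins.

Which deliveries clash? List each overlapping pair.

T2 & T3, T2 & T5, T3 & T5

Sorted by start: T1, T5, T3, T2, T4, T6.
T5 starts exactly when T1 ends (back-to-back, no overlap), so T1 has no further overlaps.
T3 starts before T5 ends → T5 and T3 overlap.
T2 starts before T5 ends → T5 and T2 overlap.
T4 starts after T5 ends, so T5 has no further overlaps.
T2 starts before T3 ends → T3 and T2 overlap.
T4 starts after T3 ends, so T3 has no further overlaps.
T4 starts exactly when T2 ends (back-to-back, no overlap), so T2 has no further overlaps.
T6 starts after T4 ends.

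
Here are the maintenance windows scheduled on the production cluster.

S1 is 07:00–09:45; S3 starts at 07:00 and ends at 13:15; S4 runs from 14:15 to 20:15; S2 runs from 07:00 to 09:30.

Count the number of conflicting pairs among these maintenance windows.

Check each pair: they overlap iff neither finishes before the other starts.
Sorted by start: S1, S2, S3, S4.
S2 starts before S1 ends → S1 and S2 overlap.
S3 starts before S1 ends → S1 and S3 overlap.
S4 starts after S1 ends.
S3 starts before S2 ends → S2 and S3 overlap.
S4 starts after S2 ends.
S4 starts after S3 ends.
Overlapping pairs: S1 & S2, S1 & S3, S2 & S3 — 3 in total.

3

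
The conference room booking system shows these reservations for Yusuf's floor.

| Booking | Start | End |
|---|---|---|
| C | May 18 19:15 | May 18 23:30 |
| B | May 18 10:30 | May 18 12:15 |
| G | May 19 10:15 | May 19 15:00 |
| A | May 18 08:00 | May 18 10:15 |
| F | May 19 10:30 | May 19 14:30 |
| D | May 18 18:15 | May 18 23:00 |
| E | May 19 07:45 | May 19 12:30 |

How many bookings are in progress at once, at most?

Sort all start/end points and keep a running count:
May 18 08:00 start A → 1
May 18 10:15 end A → 0
May 18 10:30 start B → 1
May 18 12:15 end B → 0
May 18 18:15 start D → 1
May 18 19:15 start C → 2
May 18 23:00 end D → 1
May 18 23:30 end C → 0
May 19 07:45 start E → 1
May 19 10:15 start G → 2
May 19 10:30 start F → 3
May 19 12:30 end E → 2
May 19 14:30 end F → 1
May 19 15:00 end G → 0
Peak is 3, at May 19 10:30 (E, F, G).

3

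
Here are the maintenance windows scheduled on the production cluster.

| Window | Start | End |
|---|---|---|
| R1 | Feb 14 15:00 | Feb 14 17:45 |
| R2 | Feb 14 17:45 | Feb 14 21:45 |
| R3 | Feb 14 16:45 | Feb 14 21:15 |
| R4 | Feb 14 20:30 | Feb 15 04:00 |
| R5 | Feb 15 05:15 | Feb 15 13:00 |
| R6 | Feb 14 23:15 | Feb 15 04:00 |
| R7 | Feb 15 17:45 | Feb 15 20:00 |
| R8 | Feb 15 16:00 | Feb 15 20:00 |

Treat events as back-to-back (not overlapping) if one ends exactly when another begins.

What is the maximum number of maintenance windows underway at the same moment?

3

Sort all start/end points and keep a running count:
Feb 14 15:00 start R1 → 1
Feb 14 16:45 start R3 → 2
Feb 14 17:45 end R1 → 1
Feb 14 17:45 start R2 → 2
Feb 14 20:30 start R4 → 3
Feb 14 21:15 end R3 → 2
Feb 14 21:45 end R2 → 1
Feb 14 23:15 start R6 → 2
Feb 15 04:00 end R4 → 1
Feb 15 04:00 end R6 → 0
Feb 15 05:15 start R5 → 1
Feb 15 13:00 end R5 → 0
Feb 15 16:00 start R8 → 1
Feb 15 17:45 start R7 → 2
Feb 15 20:00 end R7 → 1
Feb 15 20:00 end R8 → 0
Peak is 3, at Feb 14 20:30 (R2, R3, R4).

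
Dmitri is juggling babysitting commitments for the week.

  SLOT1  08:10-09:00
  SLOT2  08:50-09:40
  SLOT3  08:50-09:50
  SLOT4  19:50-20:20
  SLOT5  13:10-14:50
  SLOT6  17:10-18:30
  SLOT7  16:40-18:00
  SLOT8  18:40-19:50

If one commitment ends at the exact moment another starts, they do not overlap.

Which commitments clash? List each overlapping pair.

Check each pair: they overlap iff neither finishes before the other starts.
Sorted by start: SLOT1, SLOT2, SLOT3, SLOT5, SLOT7, SLOT6, SLOT8, SLOT4.
SLOT2 starts before SLOT1 ends → SLOT1 and SLOT2 overlap.
SLOT3 starts before SLOT1 ends → SLOT1 and SLOT3 overlap.
SLOT5 starts after SLOT1 ends — done with SLOT1.
SLOT3 starts before SLOT2 ends → SLOT2 and SLOT3 overlap.
SLOT5 starts after SLOT2 ends — done with SLOT2.
SLOT5 starts after SLOT3 ends — done with SLOT3.
SLOT7 starts after SLOT5 ends — done with SLOT5.
SLOT6 starts before SLOT7 ends → SLOT7 and SLOT6 overlap.
SLOT8 starts after SLOT7 ends — done with SLOT7.
SLOT8 starts after SLOT6 ends — done with SLOT6.
SLOT4 starts exactly when SLOT8 ends (back-to-back, no overlap).

SLOT1 & SLOT2, SLOT1 & SLOT3, SLOT2 & SLOT3, SLOT6 & SLOT7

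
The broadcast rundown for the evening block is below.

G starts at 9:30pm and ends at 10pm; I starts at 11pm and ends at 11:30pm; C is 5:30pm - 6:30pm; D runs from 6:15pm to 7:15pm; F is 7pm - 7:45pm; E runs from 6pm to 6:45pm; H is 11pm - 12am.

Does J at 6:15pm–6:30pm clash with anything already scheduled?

C: starts 5:30pm before J ends 6:30pm, and ends 6:30pm after J starts 6:15pm → overlap.
E: starts 6pm before J ends 6:30pm, and ends 6:45pm after J starts 6:15pm → overlap.
D: starts 6:15pm before J ends 6:30pm, and ends 7:15pm after J starts 6:15pm → overlap.
F: starts 7pm at or after J ends 6:30pm → clear.
G: starts 9:30pm at or after J ends 6:30pm → clear.
H: starts 11pm at or after J ends 6:30pm → clear.
I: starts 11pm at or after J ends 6:30pm → clear.
J overlaps C, D, E.

Yes — it overlaps C, D, E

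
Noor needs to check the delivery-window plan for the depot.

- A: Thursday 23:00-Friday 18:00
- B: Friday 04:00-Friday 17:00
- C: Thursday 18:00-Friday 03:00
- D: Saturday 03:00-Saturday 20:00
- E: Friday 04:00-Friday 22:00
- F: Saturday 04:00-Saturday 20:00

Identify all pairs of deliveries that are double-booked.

A & B, A & C, A & E, B & E, D & F

Sorted by start: C, A, B, E, D, F.
A starts before C ends → C and A overlap.
B starts after C ends, so nothing later overlaps C either.
B starts before A ends → A and B overlap.
E starts before A ends → A and E overlap.
D starts after A ends, so nothing later overlaps A either.
E starts before B ends → B and E overlap.
D starts after B ends, so nothing later overlaps B either.
D starts after E ends, so nothing later overlaps E either.
F starts before D ends → D and F overlap.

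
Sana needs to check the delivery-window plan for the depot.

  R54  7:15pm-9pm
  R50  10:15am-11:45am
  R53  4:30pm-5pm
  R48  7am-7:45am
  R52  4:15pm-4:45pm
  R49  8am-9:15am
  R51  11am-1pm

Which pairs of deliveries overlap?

R50 & R51, R52 & R53

Sorted by start: R48, R49, R50, R51, R52, R53, R54.
R49 starts after R48 ends, so R48 has no further overlaps.
R50 starts after R49 ends, so R49 has no further overlaps.
R51 starts before R50 ends → R50 and R51 overlap.
R52 starts after R50 ends, so R50 has no further overlaps.
R52 starts after R51 ends, so R51 has no further overlaps.
R53 starts before R52 ends → R52 and R53 overlap.
R54 starts after R52 ends.
R54 starts after R53 ends.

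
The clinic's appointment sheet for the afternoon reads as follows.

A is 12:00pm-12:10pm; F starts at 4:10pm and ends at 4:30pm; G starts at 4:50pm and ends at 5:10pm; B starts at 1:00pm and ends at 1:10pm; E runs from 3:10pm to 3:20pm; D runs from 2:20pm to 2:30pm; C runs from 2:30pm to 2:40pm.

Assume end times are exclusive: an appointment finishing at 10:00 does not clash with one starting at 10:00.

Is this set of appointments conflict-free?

Yes

Check each pair: they overlap iff neither finishes before the other starts.
Sorted by start: A, B, D, C, E, F, G.
B starts after A ends; A is clear from here.
D starts after B ends; B is clear from here.
C starts exactly when D ends (back-to-back, no overlap); D is clear from here.
E starts after C ends; C is clear from here.
F starts after E ends; E is clear from here.
G starts after F ends.
Every pair is clear; the schedule has no overlaps.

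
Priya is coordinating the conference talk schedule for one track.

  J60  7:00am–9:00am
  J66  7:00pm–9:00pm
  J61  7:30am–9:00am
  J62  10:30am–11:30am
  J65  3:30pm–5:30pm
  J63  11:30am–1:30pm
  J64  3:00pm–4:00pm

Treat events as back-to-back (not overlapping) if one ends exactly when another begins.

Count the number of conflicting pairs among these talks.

2

Check each pair: they overlap iff neither finishes before the other starts.
Sorted by start: J60, J61, J62, J63, J64, J65, J66.
J61 starts before J60 ends → J60 and J61 overlap.
J62 starts after J60 ends; J60 is clear from here.
J62 starts after J61 ends; J61 is clear from here.
J63 starts exactly when J62 ends (back-to-back, no overlap); J62 is clear from here.
J64 starts after J63 ends; J63 is clear from here.
J65 starts before J64 ends → J64 and J65 overlap.
J66 starts after J64 ends.
J66 starts after J65 ends.
Overlapping pairs: J60 & J61, J64 & J65 — 2 in total.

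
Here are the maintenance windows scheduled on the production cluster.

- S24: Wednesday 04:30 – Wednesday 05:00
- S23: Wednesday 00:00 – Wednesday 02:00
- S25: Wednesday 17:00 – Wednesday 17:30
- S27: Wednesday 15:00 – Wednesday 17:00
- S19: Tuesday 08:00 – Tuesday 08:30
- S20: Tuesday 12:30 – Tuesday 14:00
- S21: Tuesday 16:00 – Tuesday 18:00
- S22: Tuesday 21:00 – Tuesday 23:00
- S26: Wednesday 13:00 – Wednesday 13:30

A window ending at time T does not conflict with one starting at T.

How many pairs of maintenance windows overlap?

Check each pair: they overlap iff neither finishes before the other starts.
Sorted by start: S19, S20, S21, S22, S23, S24, S26, S27, S25.
S20 starts after S19 ends — done with S19.
S21 starts after S20 ends — done with S20.
S22 starts after S21 ends — done with S21.
S23 starts after S22 ends — done with S22.
S24 starts after S23 ends — done with S23.
S26 starts after S24 ends — done with S24.
S27 starts after S26 ends — done with S26.
S25 starts exactly when S27 ends (back-to-back, no overlap).
No pair overlaps.

0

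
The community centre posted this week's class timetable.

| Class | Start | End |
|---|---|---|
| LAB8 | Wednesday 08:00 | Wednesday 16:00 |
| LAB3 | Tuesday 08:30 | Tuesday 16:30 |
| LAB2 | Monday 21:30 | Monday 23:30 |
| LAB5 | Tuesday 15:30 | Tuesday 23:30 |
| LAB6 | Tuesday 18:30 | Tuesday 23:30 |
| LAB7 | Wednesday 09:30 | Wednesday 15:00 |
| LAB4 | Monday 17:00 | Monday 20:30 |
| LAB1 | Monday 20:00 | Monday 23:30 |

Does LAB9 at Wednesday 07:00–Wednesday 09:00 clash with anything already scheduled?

LAB4: ends Monday 20:30 at or before LAB9 starts Wednesday 07:00 → clear.
LAB1: ends Monday 23:30 at or before LAB9 starts Wednesday 07:00 → clear.
LAB2: ends Monday 23:30 at or before LAB9 starts Wednesday 07:00 → clear.
LAB3: ends Tuesday 16:30 at or before LAB9 starts Wednesday 07:00 → clear.
LAB5: ends Tuesday 23:30 at or before LAB9 starts Wednesday 07:00 → clear.
LAB6: ends Tuesday 23:30 at or before LAB9 starts Wednesday 07:00 → clear.
LAB8: starts Wednesday 08:00 before LAB9 ends Wednesday 09:00, and ends Wednesday 16:00 after LAB9 starts Wednesday 07:00 → overlap.
LAB7: starts Wednesday 09:30 at or after LAB9 ends Wednesday 09:00 → clear.
LAB9 overlaps LAB8.

Yes — it overlaps LAB8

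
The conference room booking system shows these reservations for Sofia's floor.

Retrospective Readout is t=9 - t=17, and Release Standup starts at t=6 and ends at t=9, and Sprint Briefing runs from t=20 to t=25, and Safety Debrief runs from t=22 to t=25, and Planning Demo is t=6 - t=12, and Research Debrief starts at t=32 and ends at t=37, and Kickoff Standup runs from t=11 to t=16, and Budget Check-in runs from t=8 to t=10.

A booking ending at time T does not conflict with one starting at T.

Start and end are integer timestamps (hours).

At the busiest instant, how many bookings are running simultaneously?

Walk through starts and ends in time order (an end at T is processed before a start at T):
t=6 start Planning Demo → 1
t=6 start Release Standup → 2
t=8 start Budget Check-in → 3
t=9 end Release Standup → 2
t=9 start Retrospective Readout → 3
t=10 end Budget Check-in → 2
t=11 start Kickoff Standup → 3
t=12 end Planning Demo → 2
t=16 end Kickoff Standup → 1
t=17 end Retrospective Readout → 0
t=20 start Sprint Briefing → 1
t=22 start Safety Debrief → 2
t=25 end Safety Debrief → 1
t=25 end Sprint Briefing → 0
t=32 start Research Debrief → 1
t=37 end Research Debrief → 0
Peak is 3, at t=8 (Budget Check-in, Planning Demo, Release Standup).

3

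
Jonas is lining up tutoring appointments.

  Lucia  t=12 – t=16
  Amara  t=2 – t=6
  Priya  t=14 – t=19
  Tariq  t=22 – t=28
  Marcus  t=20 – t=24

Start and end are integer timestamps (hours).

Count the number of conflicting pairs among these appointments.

2

Sorted by start: Amara, Lucia, Priya, Marcus, Tariq.
Lucia starts after Amara ends, so nothing later overlaps Amara either.
Priya starts before Lucia ends → Lucia and Priya overlap.
Marcus starts after Lucia ends, so nothing later overlaps Lucia either.
Marcus starts after Priya ends, so nothing later overlaps Priya either.
Tariq starts before Marcus ends → Marcus and Tariq overlap.
Overlapping pairs: Lucia & Priya, Marcus & Tariq — 2 in total.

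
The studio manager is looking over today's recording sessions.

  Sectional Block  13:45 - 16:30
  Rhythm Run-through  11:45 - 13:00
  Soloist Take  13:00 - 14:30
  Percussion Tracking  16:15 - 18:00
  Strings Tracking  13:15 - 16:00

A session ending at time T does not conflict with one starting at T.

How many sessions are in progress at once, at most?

3

Sweep the timeline, counting +1 at each start and −1 at each end (ends before starts at a tie):
11:45 start Rhythm Run-through → 1
13:00 end Rhythm Run-through → 0
13:00 start Soloist Take → 1
13:15 start Strings Tracking → 2
13:45 start Sectional Block → 3
14:30 end Soloist Take → 2
16:00 end Strings Tracking → 1
16:15 start Percussion Tracking → 2
16:30 end Sectional Block → 1
18:00 end Percussion Tracking → 0
Peak is 3, at 13:45 (Sectional Block, Soloist Take, Strings Tracking).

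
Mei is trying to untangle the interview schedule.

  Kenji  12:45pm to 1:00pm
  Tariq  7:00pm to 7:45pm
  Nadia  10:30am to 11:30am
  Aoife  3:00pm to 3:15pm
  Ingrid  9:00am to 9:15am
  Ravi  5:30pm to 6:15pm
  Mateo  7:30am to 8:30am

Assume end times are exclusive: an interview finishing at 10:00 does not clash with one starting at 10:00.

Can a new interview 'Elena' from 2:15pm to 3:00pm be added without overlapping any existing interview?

Yes — the slot is free

Mateo: ends 8:30am at or before Elena starts 2:15pm → clear.
Ingrid: ends 9:15am at or before Elena starts 2:15pm → clear.
Nadia: ends 11:30am at or before Elena starts 2:15pm → clear.
Kenji: ends 1:00pm at or before Elena starts 2:15pm → clear.
Aoife: starts 3:00pm at or after Elena ends 3:00pm → clear.
Ravi: starts 5:30pm at or after Elena ends 3:00pm → clear.
Tariq: starts 7:00pm at or after Elena ends 3:00pm → clear.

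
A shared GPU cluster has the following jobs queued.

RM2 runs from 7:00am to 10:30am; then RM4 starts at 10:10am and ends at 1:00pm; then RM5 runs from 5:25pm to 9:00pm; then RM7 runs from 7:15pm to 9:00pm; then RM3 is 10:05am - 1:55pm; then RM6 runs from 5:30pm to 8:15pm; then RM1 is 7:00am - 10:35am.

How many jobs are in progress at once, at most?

4

Walk through starts and ends in time order (an end at T is processed before a start at T):
7:00am start RM1 → 1
7:00am start RM2 → 2
10:05am start RM3 → 3
10:10am start RM4 → 4
10:30am end RM2 → 3
10:35am end RM1 → 2
1:00pm end RM4 → 1
1:55pm end RM3 → 0
5:25pm start RM5 → 1
5:30pm start RM6 → 2
7:15pm start RM7 → 3
8:15pm end RM6 → 2
9:00pm end RM5 → 1
9:00pm end RM7 → 0
Peak is 4, at 10:10am (RM1, RM2, RM3, RM4).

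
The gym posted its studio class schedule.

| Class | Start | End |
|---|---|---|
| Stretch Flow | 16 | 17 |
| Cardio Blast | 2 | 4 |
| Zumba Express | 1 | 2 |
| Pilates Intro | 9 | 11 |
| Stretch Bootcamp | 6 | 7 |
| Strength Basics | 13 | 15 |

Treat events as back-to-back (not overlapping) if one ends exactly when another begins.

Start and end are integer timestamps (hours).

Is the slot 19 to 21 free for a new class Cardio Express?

Zumba Express: ends 2 at or before Cardio Express starts 19 → clear.
Cardio Blast: ends 4 at or before Cardio Express starts 19 → clear.
Stretch Bootcamp: ends 7 at or before Cardio Express starts 19 → clear.
Pilates Intro: ends 11 at or before Cardio Express starts 19 → clear.
Strength Basics: ends 15 at or before Cardio Express starts 19 → clear.
Stretch Flow: ends 17 at or before Cardio Express starts 19 → clear.

Yes — the slot is free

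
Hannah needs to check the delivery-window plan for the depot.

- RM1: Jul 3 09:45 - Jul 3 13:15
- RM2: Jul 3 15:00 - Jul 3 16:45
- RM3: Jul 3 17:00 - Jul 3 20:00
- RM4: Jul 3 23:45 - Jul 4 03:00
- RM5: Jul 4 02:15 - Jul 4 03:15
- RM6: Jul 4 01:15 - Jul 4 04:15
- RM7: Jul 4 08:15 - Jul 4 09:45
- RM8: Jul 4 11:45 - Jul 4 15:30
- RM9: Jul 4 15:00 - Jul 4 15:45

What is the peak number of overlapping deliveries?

3

Walk through starts and ends in time order (an end at T is processed before a start at T):
Jul 3 09:45 start RM1 → 1
Jul 3 13:15 end RM1 → 0
Jul 3 15:00 start RM2 → 1
Jul 3 16:45 end RM2 → 0
Jul 3 17:00 start RM3 → 1
Jul 3 20:00 end RM3 → 0
Jul 3 23:45 start RM4 → 1
Jul 4 01:15 start RM6 → 2
Jul 4 02:15 start RM5 → 3
Jul 4 03:00 end RM4 → 2
Jul 4 03:15 end RM5 → 1
Jul 4 04:15 end RM6 → 0
Jul 4 08:15 start RM7 → 1
Jul 4 09:45 end RM7 → 0
Jul 4 11:45 start RM8 → 1
Jul 4 15:00 start RM9 → 2
Jul 4 15:30 end RM8 → 1
Jul 4 15:45 end RM9 → 0
Peak is 3, at Jul 4 02:15 (RM4, RM5, RM6).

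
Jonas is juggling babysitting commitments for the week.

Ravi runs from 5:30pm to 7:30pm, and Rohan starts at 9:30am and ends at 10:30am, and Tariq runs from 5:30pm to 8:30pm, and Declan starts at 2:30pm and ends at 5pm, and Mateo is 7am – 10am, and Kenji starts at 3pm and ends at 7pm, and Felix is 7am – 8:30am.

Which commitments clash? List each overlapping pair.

Declan & Kenji, Felix & Mateo, Kenji & Ravi, Kenji & Tariq, Mateo & Rohan, Ravi & Tariq

Two intervals overlap when each starts before the other ends.
Sorted by start: Felix, Mateo, Rohan, Declan, Kenji, Ravi, Tariq.
Mateo starts before Felix ends → Felix and Mateo overlap.
Rohan starts after Felix ends, so Felix has no further overlaps.
Rohan starts before Mateo ends → Mateo and Rohan overlap.
Declan starts after Mateo ends, so Mateo has no further overlaps.
Declan starts after Rohan ends, so Rohan has no further overlaps.
Kenji starts before Declan ends → Declan and Kenji overlap.
Ravi starts after Declan ends, so Declan has no further overlaps.
Ravi starts before Kenji ends → Kenji and Ravi overlap.
Tariq starts before Kenji ends → Kenji and Tariq overlap.
Tariq starts before Ravi ends → Ravi and Tariq overlap.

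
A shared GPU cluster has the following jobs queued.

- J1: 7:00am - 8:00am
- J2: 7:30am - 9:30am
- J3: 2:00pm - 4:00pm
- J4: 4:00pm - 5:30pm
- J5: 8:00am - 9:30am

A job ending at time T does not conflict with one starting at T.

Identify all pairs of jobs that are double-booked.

J1 & J2, J2 & J5

Two intervals overlap when each starts before the other ends.
Sorted by start: J1, J2, J5, J3, J4.
J2 starts before J1 ends → J1 and J2 overlap.
J5 starts exactly when J1 ends (back-to-back, no overlap), so nothing later overlaps J1 either.
J5 starts before J2 ends → J2 and J5 overlap.
J3 starts after J2 ends, so nothing later overlaps J2 either.
J3 starts after J5 ends, so nothing later overlaps J5 either.
J4 starts exactly when J3 ends (back-to-back, no overlap).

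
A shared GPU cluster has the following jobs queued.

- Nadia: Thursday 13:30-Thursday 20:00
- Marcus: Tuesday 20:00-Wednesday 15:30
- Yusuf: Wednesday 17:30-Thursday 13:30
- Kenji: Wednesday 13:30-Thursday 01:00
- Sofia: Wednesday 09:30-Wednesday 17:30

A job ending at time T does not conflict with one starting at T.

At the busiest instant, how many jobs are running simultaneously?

Sort all start/end points and keep a running count:
Tuesday 20:00 start Marcus → 1
Wednesday 09:30 start Sofia → 2
Wednesday 13:30 start Kenji → 3
Wednesday 15:30 end Marcus → 2
Wednesday 17:30 end Sofia → 1
Wednesday 17:30 start Yusuf → 2
Thursday 01:00 end Kenji → 1
Thursday 13:30 end Yusuf → 0
Thursday 13:30 start Nadia → 1
Thursday 20:00 end Nadia → 0
Peak is 3, at Wednesday 13:30 (Kenji, Marcus, Sofia).

3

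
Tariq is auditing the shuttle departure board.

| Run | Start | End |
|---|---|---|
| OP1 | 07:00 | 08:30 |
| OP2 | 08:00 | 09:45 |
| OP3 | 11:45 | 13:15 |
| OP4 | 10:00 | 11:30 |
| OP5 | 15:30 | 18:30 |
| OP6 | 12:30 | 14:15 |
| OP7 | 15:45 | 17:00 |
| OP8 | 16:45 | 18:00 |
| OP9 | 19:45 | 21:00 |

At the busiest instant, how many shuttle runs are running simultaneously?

Sort all start/end points and keep a running count:
07:00 start OP1 → 1
08:00 start OP2 → 2
08:30 end OP1 → 1
09:45 end OP2 → 0
10:00 start OP4 → 1
11:30 end OP4 → 0
11:45 start OP3 → 1
12:30 start OP6 → 2
13:15 end OP3 → 1
14:15 end OP6 → 0
15:30 start OP5 → 1
15:45 start OP7 → 2
16:45 start OP8 → 3
17:00 end OP7 → 2
18:00 end OP8 → 1
18:30 end OP5 → 0
19:45 start OP9 → 1
21:00 end OP9 → 0
Peak is 3, at 16:45 (OP5, OP7, OP8).

3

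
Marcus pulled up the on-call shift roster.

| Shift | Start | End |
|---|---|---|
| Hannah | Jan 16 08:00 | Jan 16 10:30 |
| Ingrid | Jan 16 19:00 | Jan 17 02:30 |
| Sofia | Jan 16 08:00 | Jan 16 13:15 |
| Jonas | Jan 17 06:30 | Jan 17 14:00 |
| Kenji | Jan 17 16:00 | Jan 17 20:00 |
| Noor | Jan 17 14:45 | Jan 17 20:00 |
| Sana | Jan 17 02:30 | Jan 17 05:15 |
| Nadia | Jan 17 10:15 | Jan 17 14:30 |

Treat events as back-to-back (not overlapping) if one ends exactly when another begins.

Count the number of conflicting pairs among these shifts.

Two intervals overlap when each starts before the other ends.
Sorted by start: Sofia, Hannah, Ingrid, Sana, Jonas, Nadia, Noor, Kenji.
Hannah starts before Sofia ends → Sofia and Hannah overlap.
Ingrid starts after Sofia ends, so Sofia has no further overlaps.
Ingrid starts after Hannah ends, so Hannah has no further overlaps.
Sana starts exactly when Ingrid ends (back-to-back, no overlap), so Ingrid has no further overlaps.
Jonas starts after Sana ends, so Sana has no further overlaps.
Nadia starts before Jonas ends → Jonas and Nadia overlap.
Noor starts after Jonas ends, so Jonas has no further overlaps.
Noor starts after Nadia ends, so Nadia has no further overlaps.
Kenji starts before Noor ends → Noor and Kenji overlap.
Overlapping pairs: Hannah & Sofia, Jonas & Nadia, Kenji & Noor — 3 in total.

3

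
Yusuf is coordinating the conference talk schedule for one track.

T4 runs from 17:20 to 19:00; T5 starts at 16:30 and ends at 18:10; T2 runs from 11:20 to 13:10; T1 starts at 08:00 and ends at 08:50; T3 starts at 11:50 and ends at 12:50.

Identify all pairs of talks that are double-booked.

T2 & T3, T4 & T5

Sorted by start: T1, T2, T3, T5, T4.
T2 starts after T1 ends, so nothing later overlaps T1 either.
T3 starts before T2 ends → T2 and T3 overlap.
T5 starts after T2 ends, so nothing later overlaps T2 either.
T5 starts after T3 ends, so nothing later overlaps T3 either.
T4 starts before T5 ends → T5 and T4 overlap.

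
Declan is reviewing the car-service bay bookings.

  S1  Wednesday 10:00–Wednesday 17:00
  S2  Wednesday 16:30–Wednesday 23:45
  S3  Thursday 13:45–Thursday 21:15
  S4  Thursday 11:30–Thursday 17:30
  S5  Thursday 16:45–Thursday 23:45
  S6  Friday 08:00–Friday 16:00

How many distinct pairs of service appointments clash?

Sorted by start: S1, S2, S4, S3, S5, S6.
S2 starts before S1 ends → S1 and S2 overlap.
S4 starts after S1 ends — done with S1.
S4 starts after S2 ends — done with S2.
S3 starts before S4 ends → S4 and S3 overlap.
S5 starts before S4 ends → S4 and S5 overlap.
S6 starts after S4 ends.
S5 starts before S3 ends → S3 and S5 overlap.
S6 starts after S3 ends.
S6 starts after S5 ends.
Overlapping pairs: S1 & S2, S3 & S4, S3 & S5, S4 & S5 — 4 in total.

4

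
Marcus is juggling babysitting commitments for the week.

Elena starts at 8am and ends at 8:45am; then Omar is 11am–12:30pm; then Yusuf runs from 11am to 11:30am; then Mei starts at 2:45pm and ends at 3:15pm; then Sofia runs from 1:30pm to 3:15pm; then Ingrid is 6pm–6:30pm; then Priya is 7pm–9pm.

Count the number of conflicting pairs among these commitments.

Sorted by start: Elena, Omar, Yusuf, Sofia, Mei, Ingrid, Priya.
Omar starts after Elena ends; Elena is clear from here.
Yusuf starts before Omar ends → Omar and Yusuf overlap.
Sofia starts after Omar ends; Omar is clear from here.
Sofia starts after Yusuf ends; Yusuf is clear from here.
Mei starts before Sofia ends → Sofia and Mei overlap.
Ingrid starts after Sofia ends; Sofia is clear from here.
Ingrid starts after Mei ends; Mei is clear from here.
Priya starts after Ingrid ends.
Overlapping pairs: Mei & Sofia, Omar & Yusuf — 2 in total.

2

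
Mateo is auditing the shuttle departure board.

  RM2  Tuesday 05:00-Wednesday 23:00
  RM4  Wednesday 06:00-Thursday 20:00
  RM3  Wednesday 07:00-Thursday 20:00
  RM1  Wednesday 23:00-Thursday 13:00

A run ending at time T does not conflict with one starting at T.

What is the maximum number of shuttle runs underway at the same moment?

Sort all start/end points and keep a running count:
Tuesday 05:00 start RM2 → 1
Wednesday 06:00 start RM4 → 2
Wednesday 07:00 start RM3 → 3
Wednesday 23:00 end RM2 → 2
Wednesday 23:00 start RM1 → 3
Thursday 13:00 end RM1 → 2
Thursday 20:00 end RM3 → 1
Thursday 20:00 end RM4 → 0
Peak is 3, at Wednesday 07:00 (RM2, RM3, RM4).

3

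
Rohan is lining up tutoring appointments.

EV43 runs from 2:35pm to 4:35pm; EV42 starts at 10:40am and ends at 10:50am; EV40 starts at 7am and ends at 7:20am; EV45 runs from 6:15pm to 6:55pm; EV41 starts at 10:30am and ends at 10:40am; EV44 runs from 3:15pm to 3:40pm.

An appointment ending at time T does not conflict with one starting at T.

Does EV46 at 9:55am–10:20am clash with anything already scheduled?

EV40: ends 7:20am at or before EV46 starts 9:55am → clear.
EV41: starts 10:30am at or after EV46 ends 10:20am → clear.
EV42: starts 10:40am at or after EV46 ends 10:20am → clear.
EV43: starts 2:35pm at or after EV46 ends 10:20am → clear.
EV44: starts 3:15pm at or after EV46 ends 10:20am → clear.
EV45: starts 6:15pm at or after EV46 ends 10:20am → clear.

No — it doesn't clash with anything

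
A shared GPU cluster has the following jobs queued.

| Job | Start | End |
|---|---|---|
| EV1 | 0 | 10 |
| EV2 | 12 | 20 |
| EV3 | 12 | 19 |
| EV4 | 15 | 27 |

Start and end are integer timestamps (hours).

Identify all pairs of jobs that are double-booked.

EV2 & EV3, EV2 & EV4, EV3 & EV4

Sorted by start: EV1, EV2, EV3, EV4.
EV2 starts after EV1 ends, so EV1 has no further overlaps.
EV3 starts before EV2 ends → EV2 and EV3 overlap.
EV4 starts before EV2 ends → EV2 and EV4 overlap.
EV4 starts before EV3 ends → EV3 and EV4 overlap.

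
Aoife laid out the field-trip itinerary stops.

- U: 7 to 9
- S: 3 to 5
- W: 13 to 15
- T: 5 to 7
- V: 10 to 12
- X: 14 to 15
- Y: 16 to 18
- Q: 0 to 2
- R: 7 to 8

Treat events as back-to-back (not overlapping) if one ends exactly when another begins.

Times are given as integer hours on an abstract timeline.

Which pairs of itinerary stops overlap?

Sorted by start: Q, S, T, R, U, V, W, X, Y.
S starts after Q ends, so nothing later overlaps Q either.
T starts exactly when S ends (back-to-back, no overlap), so nothing later overlaps S either.
R starts exactly when T ends (back-to-back, no overlap), so nothing later overlaps T either.
U starts before R ends → R and U overlap.
V starts after R ends, so nothing later overlaps R either.
V starts after U ends, so nothing later overlaps U either.
W starts after V ends, so nothing later overlaps V either.
X starts before W ends → W and X overlap.
Y starts after W ends.
Y starts after X ends.

R & U, W & X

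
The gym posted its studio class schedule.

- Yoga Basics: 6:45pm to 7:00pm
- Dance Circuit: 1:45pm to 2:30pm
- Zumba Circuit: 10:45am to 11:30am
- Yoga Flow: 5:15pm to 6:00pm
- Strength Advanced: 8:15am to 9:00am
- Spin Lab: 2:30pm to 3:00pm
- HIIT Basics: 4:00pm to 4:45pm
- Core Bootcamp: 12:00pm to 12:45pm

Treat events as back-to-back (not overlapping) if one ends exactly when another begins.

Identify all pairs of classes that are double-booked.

Check each pair: they overlap iff neither finishes before the other starts.
Sorted by start: Strength Advanced, Zumba Circuit, Core Bootcamp, Dance Circuit, Spin Lab, HIIT Basics, Yoga Flow, Yoga Basics.
Zumba Circuit starts after Strength Advanced ends; Strength Advanced is clear from here.
Core Bootcamp starts after Zumba Circuit ends; Zumba Circuit is clear from here.
Dance Circuit starts after Core Bootcamp ends; Core Bootcamp is clear from here.
Spin Lab starts exactly when Dance Circuit ends (back-to-back, no overlap); Dance Circuit is clear from here.
HIIT Basics starts after Spin Lab ends; Spin Lab is clear from here.
Yoga Flow starts after HIIT Basics ends; HIIT Basics is clear from here.
Yoga Basics starts after Yoga Flow ends.

no conflicts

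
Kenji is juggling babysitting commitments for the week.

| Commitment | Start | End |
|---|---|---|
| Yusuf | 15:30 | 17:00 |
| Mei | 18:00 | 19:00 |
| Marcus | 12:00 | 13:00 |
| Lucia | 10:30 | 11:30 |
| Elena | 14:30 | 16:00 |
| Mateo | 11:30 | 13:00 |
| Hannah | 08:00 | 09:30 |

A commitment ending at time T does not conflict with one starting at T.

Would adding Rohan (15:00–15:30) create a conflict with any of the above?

Yes — it overlaps Elena

Hannah: ends 09:30 at or before Rohan starts 15:00 → clear.
Lucia: ends 11:30 at or before Rohan starts 15:00 → clear.
Mateo: ends 13:00 at or before Rohan starts 15:00 → clear.
Marcus: ends 13:00 at or before Rohan starts 15:00 → clear.
Elena: starts 14:30 before Rohan ends 15:30, and ends 16:00 after Rohan starts 15:00 → overlap.
Yusuf: starts 15:30 at or after Rohan ends 15:30 → clear.
Mei: starts 18:00 at or after Rohan ends 15:30 → clear.
Rohan overlaps Elena.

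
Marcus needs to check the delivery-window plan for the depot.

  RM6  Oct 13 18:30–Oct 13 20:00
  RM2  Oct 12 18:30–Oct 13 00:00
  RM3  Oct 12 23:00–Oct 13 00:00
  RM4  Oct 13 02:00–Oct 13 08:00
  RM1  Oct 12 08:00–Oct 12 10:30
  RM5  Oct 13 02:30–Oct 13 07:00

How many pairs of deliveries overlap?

2

Check each pair: they overlap iff neither finishes before the other starts.
Sorted by start: RM1, RM2, RM3, RM4, RM5, RM6.
RM2 starts after RM1 ends, so RM1 has no further overlaps.
RM3 starts before RM2 ends → RM2 and RM3 overlap.
RM4 starts after RM2 ends, so RM2 has no further overlaps.
RM4 starts after RM3 ends, so RM3 has no further overlaps.
RM5 starts before RM4 ends → RM4 and RM5 overlap.
RM6 starts after RM4 ends.
RM6 starts after RM5 ends.
Overlapping pairs: RM2 & RM3, RM4 & RM5 — 2 in total.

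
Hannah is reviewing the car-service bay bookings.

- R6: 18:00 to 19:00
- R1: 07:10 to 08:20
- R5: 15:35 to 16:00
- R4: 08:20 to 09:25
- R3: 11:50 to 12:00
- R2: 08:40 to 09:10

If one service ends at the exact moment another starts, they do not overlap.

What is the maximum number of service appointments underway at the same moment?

2

Walk through starts and ends in time order (an end at T is processed before a start at T):
07:10 start R1 → 1
08:20 end R1 → 0
08:20 start R4 → 1
08:40 start R2 → 2
09:10 end R2 → 1
09:25 end R4 → 0
11:50 start R3 → 1
12:00 end R3 → 0
15:35 start R5 → 1
16:00 end R5 → 0
18:00 start R6 → 1
19:00 end R6 → 0
Peak is 2, at 08:40 (R2, R4).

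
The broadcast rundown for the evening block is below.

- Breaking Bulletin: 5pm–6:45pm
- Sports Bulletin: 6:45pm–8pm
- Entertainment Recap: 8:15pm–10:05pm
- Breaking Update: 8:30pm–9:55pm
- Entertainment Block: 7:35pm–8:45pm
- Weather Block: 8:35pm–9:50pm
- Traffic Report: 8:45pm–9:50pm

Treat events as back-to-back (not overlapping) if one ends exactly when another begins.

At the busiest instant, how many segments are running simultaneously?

Sweep the timeline, counting +1 at each start and −1 at each end (ends before starts at a tie):
5pm start Breaking Bulletin → 1
6:45pm end Breaking Bulletin → 0
6:45pm start Sports Bulletin → 1
7:35pm start Entertainment Block → 2
8pm end Sports Bulletin → 1
8:15pm start Entertainment Recap → 2
8:30pm start Breaking Update → 3
8:35pm start Weather Block → 4
8:45pm end Entertainment Block → 3
8:45pm start Traffic Report → 4
9:50pm end Traffic Report → 3
9:50pm end Weather Block → 2
9:55pm end Breaking Update → 1
10:05pm end Entertainment Recap → 0
Peak is 4, at 8:35pm (Breaking Update, Entertainment Block, Entertainment Recap, Weather Block).

4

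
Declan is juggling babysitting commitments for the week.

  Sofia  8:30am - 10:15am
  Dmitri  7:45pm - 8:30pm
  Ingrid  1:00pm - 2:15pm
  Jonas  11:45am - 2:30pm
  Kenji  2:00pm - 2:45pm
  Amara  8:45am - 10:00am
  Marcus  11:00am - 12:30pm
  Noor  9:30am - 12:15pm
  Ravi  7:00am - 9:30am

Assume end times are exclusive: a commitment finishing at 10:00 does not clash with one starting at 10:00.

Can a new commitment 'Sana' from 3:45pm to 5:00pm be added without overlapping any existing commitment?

Ravi: ends 9:30am at or before Sana starts 3:45pm → clear.
Sofia: ends 10:15am at or before Sana starts 3:45pm → clear.
Amara: ends 10:00am at or before Sana starts 3:45pm → clear.
Noor: ends 12:15pm at or before Sana starts 3:45pm → clear.
Marcus: ends 12:30pm at or before Sana starts 3:45pm → clear.
Jonas: ends 2:30pm at or before Sana starts 3:45pm → clear.
Ingrid: ends 2:15pm at or before Sana starts 3:45pm → clear.
Kenji: ends 2:45pm at or before Sana starts 3:45pm → clear.
Dmitri: starts 7:45pm at or after Sana ends 5:00pm → clear.

Yes — the slot is free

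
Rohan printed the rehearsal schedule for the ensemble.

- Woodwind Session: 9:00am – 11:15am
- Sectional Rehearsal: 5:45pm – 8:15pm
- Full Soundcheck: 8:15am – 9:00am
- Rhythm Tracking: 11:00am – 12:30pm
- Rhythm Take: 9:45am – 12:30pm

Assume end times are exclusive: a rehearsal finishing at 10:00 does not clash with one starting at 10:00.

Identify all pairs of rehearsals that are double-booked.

Rhythm Take & Rhythm Tracking, Rhythm Take & Woodwind Session, Rhythm Tracking & Woodwind Session

Two intervals overlap when each starts before the other ends.
Sorted by start: Full Soundcheck, Woodwind Session, Rhythm Take, Rhythm Tracking, Sectional Rehearsal.
Woodwind Session starts exactly when Full Soundcheck ends (back-to-back, no overlap) — done with Full Soundcheck.
Rhythm Take starts before Woodwind Session ends → Woodwind Session and Rhythm Take overlap.
Rhythm Tracking starts before Woodwind Session ends → Woodwind Session and Rhythm Tracking overlap.
Sectional Rehearsal starts after Woodwind Session ends.
Rhythm Tracking starts before Rhythm Take ends → Rhythm Take and Rhythm Tracking overlap.
Sectional Rehearsal starts after Rhythm Take ends.
Sectional Rehearsal starts after Rhythm Tracking ends.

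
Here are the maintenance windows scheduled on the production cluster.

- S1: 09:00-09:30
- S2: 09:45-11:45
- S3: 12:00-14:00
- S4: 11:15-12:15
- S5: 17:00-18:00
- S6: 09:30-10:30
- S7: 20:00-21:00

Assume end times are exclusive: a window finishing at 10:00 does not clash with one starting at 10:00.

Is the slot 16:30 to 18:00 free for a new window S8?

No — it overlaps S5

S1: ends 09:30 at or before S8 starts 16:30 → clear.
S6: ends 10:30 at or before S8 starts 16:30 → clear.
S2: ends 11:45 at or before S8 starts 16:30 → clear.
S4: ends 12:15 at or before S8 starts 16:30 → clear.
S3: ends 14:00 at or before S8 starts 16:30 → clear.
S5: starts 17:00 before S8 ends 18:00, and ends 18:00 after S8 starts 16:30 → overlap.
S7: starts 20:00 at or after S8 ends 18:00 → clear.
S8 overlaps S5.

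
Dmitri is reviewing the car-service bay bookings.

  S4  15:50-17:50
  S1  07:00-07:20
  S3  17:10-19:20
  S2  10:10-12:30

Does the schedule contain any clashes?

Sorted by start: S1, S2, S4, S3.
S2 starts after S1 ends — done with S1.
S4 starts after S2 ends — done with S2.
S3 starts before S4 ends → S4 and S3 overlap.
That's a conflict, so the schedule is not conflict-free.

Yes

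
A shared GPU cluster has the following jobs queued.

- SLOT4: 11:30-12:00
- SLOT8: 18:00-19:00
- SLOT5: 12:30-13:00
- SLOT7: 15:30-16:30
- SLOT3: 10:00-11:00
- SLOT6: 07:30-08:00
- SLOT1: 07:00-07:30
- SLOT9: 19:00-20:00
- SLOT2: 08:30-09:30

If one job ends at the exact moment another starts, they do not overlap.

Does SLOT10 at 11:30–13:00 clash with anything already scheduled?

Yes — it overlaps SLOT4, SLOT5

SLOT1: ends 07:30 at or before SLOT10 starts 11:30 → clear.
SLOT6: ends 08:00 at or before SLOT10 starts 11:30 → clear.
SLOT2: ends 09:30 at or before SLOT10 starts 11:30 → clear.
SLOT3: ends 11:00 at or before SLOT10 starts 11:30 → clear.
SLOT4: starts 11:30 before SLOT10 ends 13:00, and ends 12:00 after SLOT10 starts 11:30 → overlap.
SLOT5: starts 12:30 before SLOT10 ends 13:00, and ends 13:00 after SLOT10 starts 11:30 → overlap.
SLOT7: starts 15:30 at or after SLOT10 ends 13:00 → clear.
SLOT8: starts 18:00 at or after SLOT10 ends 13:00 → clear.
SLOT9: starts 19:00 at or after SLOT10 ends 13:00 → clear.
SLOT10 overlaps SLOT4, SLOT5.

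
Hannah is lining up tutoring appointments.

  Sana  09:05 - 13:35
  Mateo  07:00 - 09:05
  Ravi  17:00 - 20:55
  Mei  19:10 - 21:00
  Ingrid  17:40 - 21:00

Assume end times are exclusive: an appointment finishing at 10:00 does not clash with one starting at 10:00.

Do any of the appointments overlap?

Yes

Check each pair: they overlap iff neither finishes before the other starts.
Sorted by start: Mateo, Sana, Ravi, Ingrid, Mei.
Sana starts exactly when Mateo ends (back-to-back, no overlap), so nothing later overlaps Mateo either.
Ravi starts after Sana ends, so nothing later overlaps Sana either.
Ingrid starts before Ravi ends → Ravi and Ingrid overlap.
That's a conflict, so the schedule is not conflict-free.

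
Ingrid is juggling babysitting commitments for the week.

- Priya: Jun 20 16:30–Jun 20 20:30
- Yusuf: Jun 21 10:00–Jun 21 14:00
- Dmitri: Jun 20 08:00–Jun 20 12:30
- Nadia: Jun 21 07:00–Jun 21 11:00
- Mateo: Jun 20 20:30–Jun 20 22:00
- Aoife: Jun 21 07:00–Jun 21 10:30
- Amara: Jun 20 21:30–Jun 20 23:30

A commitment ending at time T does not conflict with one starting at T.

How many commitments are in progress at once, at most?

3

Sort all start/end points and keep a running count:
Jun 20 08:00 start Dmitri → 1
Jun 20 12:30 end Dmitri → 0
Jun 20 16:30 start Priya → 1
Jun 20 20:30 end Priya → 0
Jun 20 20:30 start Mateo → 1
Jun 20 21:30 start Amara → 2
Jun 20 22:00 end Mateo → 1
Jun 20 23:30 end Amara → 0
Jun 21 07:00 start Aoife → 1
Jun 21 07:00 start Nadia → 2
Jun 21 10:00 start Yusuf → 3
Jun 21 10:30 end Aoife → 2
Jun 21 11:00 end Nadia → 1
Jun 21 14:00 end Yusuf → 0
Peak is 3, at Jun 21 10:00 (Aoife, Nadia, Yusuf).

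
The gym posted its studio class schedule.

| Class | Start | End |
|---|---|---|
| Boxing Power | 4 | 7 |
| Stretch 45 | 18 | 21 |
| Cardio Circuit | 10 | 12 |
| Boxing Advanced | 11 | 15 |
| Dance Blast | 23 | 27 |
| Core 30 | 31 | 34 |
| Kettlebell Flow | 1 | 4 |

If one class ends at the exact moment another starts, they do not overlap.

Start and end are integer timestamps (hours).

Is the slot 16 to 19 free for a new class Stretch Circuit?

No — it overlaps Stretch 45

Kettlebell Flow: ends 4 at or before Stretch Circuit starts 16 → clear.
Boxing Power: ends 7 at or before Stretch Circuit starts 16 → clear.
Cardio Circuit: ends 12 at or before Stretch Circuit starts 16 → clear.
Boxing Advanced: ends 15 at or before Stretch Circuit starts 16 → clear.
Stretch 45: starts 18 before Stretch Circuit ends 19, and ends 21 after Stretch Circuit starts 16 → overlap.
Dance Blast: starts 23 at or after Stretch Circuit ends 19 → clear.
Core 30: starts 31 at or after Stretch Circuit ends 19 → clear.
Stretch Circuit overlaps Stretch 45.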